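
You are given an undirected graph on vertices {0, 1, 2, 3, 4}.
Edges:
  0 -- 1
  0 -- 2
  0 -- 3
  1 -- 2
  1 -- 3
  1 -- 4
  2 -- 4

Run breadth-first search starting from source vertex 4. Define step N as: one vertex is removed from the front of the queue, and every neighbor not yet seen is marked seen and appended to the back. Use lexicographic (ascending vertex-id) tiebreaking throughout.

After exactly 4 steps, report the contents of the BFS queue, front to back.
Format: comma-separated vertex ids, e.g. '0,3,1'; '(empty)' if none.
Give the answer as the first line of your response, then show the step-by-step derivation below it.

3

step 1: dequeue 4; queue=[1,2]; order=4
step 2: dequeue 1; queue=[2,0,3]; order=4,1
step 3: dequeue 2; queue=[0,3]; order=4,1,2
step 4: dequeue 0; queue=[3]; order=4,1,2,0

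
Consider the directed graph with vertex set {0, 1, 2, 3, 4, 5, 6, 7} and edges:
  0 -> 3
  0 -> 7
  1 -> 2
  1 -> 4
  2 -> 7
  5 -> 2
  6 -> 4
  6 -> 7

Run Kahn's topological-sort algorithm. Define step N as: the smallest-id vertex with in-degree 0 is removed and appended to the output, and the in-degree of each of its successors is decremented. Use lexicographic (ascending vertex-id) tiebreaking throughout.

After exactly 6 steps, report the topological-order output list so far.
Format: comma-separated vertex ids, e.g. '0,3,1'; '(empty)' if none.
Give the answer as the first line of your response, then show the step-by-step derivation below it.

0,1,3,5,2,6

step 1: output 0; order=[0]; indeg=(0,0,2,0,2,0,0,2)
step 2: output 1; order=[0,1]; indeg=(0,0,1,0,1,0,0,2)
step 3: output 3; order=[0,1,3]; indeg=(0,0,1,0,1,0,0,2)
step 4: output 5; order=[0,1,3,5]; indeg=(0,0,0,0,1,0,0,2)
step 5: output 2; order=[0,1,3,5,2]; indeg=(0,0,0,0,1,0,0,1)
step 6: output 6; order=[0,1,3,5,2,6]; indeg=(0,0,0,0,0,0,0,0)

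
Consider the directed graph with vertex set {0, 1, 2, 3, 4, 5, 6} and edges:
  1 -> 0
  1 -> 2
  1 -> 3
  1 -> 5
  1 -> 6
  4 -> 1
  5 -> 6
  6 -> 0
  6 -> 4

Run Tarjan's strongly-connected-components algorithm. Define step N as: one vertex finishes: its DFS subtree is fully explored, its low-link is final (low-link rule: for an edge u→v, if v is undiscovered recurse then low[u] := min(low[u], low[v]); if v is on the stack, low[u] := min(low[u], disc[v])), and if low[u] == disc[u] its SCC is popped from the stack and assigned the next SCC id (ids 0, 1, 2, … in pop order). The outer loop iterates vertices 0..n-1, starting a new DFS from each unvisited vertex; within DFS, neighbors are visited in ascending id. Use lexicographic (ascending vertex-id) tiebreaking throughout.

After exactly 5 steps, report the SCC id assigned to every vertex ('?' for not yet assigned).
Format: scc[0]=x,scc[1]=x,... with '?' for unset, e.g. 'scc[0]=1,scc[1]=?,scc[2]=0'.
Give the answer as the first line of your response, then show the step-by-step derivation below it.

scc[0]=0,scc[1]=?,scc[2]=1,scc[3]=2,scc[4]=?,scc[5]=?,scc[6]=?

step 1: low=(low[0]=0,low[1]=?,low[2]=?,low[3]=?,low[4]=?,low[5]=?,low[6]=?); scc=(scc[0]=0,scc[1]=?,scc[2]=?,scc[3]=?,scc[4]=?,scc[5]=?,scc[6]=?)
step 2: low=(low[0]=0,low[1]=1,low[2]=2,low[3]=?,low[4]=?,low[5]=?,low[6]=?); scc=(scc[0]=0,scc[1]=?,scc[2]=1,scc[3]=?,scc[4]=?,scc[5]=?,scc[6]=?)
step 3: low=(low[0]=0,low[1]=1,low[2]=2,low[3]=3,low[4]=?,low[5]=?,low[6]=?); scc=(scc[0]=0,scc[1]=?,scc[2]=1,scc[3]=2,scc[4]=?,scc[5]=?,scc[6]=?)
step 4: low=(low[0]=0,low[1]=1,low[2]=2,low[3]=3,low[4]=1,low[5]=4,low[6]=5); scc=(scc[0]=0,scc[1]=?,scc[2]=1,scc[3]=2,scc[4]=?,scc[5]=?,scc[6]=?)
step 5: low=(low[0]=0,low[1]=1,low[2]=2,low[3]=3,low[4]=1,low[5]=4,low[6]=1); scc=(scc[0]=0,scc[1]=?,scc[2]=1,scc[3]=2,scc[4]=?,scc[5]=?,scc[6]=?)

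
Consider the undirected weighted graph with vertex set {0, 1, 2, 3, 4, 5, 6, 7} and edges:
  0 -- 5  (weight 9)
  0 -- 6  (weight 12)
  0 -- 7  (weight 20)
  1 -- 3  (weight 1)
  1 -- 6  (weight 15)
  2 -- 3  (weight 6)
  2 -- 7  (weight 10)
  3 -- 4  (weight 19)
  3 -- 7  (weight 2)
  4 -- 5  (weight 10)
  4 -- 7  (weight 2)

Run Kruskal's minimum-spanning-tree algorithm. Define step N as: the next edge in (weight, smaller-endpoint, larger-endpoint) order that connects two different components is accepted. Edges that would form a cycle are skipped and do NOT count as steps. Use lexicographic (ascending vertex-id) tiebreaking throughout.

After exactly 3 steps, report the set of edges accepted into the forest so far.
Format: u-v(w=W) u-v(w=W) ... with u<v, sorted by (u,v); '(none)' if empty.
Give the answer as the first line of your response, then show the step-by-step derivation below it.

1-3(w=1) 3-7(w=2) 4-7(w=2)

step 1: add edge 1-3 (w=1); MST = {1-3(w=1)}
step 2: add edge 3-7 (w=2); MST = {1-3(w=1) 3-7(w=2)}
step 3: add edge 4-7 (w=2); MST = {1-3(w=1) 3-7(w=2) 4-7(w=2)}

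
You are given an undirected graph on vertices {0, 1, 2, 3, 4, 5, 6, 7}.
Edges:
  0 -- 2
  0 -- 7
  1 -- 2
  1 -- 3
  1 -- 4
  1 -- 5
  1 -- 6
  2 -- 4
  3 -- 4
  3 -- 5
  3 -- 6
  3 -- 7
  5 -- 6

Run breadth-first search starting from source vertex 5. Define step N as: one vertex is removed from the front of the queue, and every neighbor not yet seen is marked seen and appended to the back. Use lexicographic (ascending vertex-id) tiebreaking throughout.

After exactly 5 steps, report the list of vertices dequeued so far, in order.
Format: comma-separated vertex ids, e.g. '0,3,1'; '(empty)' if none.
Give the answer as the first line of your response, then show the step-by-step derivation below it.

5,1,3,6,2

step 1: dequeue 5; queue=[1,3,6]; order=5
step 2: dequeue 1; queue=[3,6,2,4]; order=5,1
step 3: dequeue 3; queue=[6,2,4,7]; order=5,1,3
step 4: dequeue 6; queue=[2,4,7]; order=5,1,3,6
step 5: dequeue 2; queue=[4,7,0]; order=5,1,3,6,2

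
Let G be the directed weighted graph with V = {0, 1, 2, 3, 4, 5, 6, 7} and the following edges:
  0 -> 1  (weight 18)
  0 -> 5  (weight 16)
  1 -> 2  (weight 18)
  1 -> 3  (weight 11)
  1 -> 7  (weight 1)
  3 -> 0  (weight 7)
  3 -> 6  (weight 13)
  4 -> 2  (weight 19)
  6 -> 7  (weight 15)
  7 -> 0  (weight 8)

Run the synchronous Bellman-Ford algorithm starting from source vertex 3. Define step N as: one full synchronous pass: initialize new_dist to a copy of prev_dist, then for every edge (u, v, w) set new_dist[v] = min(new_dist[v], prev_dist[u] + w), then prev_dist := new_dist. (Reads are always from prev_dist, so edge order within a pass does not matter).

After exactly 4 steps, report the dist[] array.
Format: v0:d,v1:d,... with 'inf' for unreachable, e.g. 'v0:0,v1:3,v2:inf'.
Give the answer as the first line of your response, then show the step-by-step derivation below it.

v0:7,v1:25,v2:43,v3:0,v4:inf,v5:23,v6:13,v7:26

step 1: dist = v0:7,v1:inf,v2:inf,v3:0,v4:inf,v5:inf,v6:13,v7:inf
step 2: dist = v0:7,v1:25,v2:inf,v3:0,v4:inf,v5:23,v6:13,v7:28
step 3: dist = v0:7,v1:25,v2:43,v3:0,v4:inf,v5:23,v6:13,v7:26
step 4: dist = v0:7,v1:25,v2:43,v3:0,v4:inf,v5:23,v6:13,v7:26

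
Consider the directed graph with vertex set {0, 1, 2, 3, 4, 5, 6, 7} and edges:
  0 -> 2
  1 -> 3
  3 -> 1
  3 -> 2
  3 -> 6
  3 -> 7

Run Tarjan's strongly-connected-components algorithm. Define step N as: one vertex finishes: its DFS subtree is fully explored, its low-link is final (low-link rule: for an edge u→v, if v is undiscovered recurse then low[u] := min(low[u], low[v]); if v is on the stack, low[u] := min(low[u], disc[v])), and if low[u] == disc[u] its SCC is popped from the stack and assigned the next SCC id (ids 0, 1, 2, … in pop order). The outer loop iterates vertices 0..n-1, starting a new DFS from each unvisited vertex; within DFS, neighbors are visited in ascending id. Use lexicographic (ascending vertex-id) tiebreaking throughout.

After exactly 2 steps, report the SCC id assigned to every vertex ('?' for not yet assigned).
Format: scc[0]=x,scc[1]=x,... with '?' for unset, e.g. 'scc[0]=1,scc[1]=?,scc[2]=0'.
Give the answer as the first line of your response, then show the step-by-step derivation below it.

scc[0]=1,scc[1]=?,scc[2]=0,scc[3]=?,scc[4]=?,scc[5]=?,scc[6]=?,scc[7]=?

step 1: low=(low[0]=0,low[1]=?,low[2]=1,low[3]=?,low[4]=?,low[5]=?,low[6]=?,low[7]=?); scc=(scc[0]=?,scc[1]=?,scc[2]=0,scc[3]=?,scc[4]=?,scc[5]=?,scc[6]=?,scc[7]=?)
step 2: low=(low[0]=0,low[1]=?,low[2]=1,low[3]=?,low[4]=?,low[5]=?,low[6]=?,low[7]=?); scc=(scc[0]=1,scc[1]=?,scc[2]=0,scc[3]=?,scc[4]=?,scc[5]=?,scc[6]=?,scc[7]=?)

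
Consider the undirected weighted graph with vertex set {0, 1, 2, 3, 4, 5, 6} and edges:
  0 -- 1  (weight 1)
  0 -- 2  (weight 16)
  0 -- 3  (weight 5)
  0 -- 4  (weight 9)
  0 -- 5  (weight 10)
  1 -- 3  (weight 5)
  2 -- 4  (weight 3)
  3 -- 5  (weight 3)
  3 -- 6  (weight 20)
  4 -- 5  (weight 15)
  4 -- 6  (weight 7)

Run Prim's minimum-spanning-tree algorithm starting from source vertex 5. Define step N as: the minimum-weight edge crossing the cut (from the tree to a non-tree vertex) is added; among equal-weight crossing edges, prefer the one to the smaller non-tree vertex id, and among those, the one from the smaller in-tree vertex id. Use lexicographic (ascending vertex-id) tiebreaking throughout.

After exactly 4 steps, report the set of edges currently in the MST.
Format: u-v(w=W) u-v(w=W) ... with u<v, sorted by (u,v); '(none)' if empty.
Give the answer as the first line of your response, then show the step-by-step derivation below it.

0-1(w=1) 0-3(w=5) 0-4(w=9) 3-5(w=3)

step 1: add edge 3-5 (w=3); MST = {3-5(w=3)}
step 2: add edge 0-3 (w=5); MST = {0-3(w=5) 3-5(w=3)}
step 3: add edge 0-1 (w=1); MST = {0-1(w=1) 0-3(w=5) 3-5(w=3)}
step 4: add edge 0-4 (w=9); MST = {0-1(w=1) 0-3(w=5) 0-4(w=9) 3-5(w=3)}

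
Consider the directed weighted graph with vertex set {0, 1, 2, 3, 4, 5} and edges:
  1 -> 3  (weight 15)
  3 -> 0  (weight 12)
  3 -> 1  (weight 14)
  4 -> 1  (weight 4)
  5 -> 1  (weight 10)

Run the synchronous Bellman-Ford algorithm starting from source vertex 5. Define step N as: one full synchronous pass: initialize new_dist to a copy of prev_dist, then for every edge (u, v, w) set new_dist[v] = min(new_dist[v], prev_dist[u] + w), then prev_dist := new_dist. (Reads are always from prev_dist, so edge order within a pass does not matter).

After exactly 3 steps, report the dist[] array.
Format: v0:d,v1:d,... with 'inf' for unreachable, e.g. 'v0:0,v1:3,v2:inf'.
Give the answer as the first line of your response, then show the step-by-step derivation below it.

v0:37,v1:10,v2:inf,v3:25,v4:inf,v5:0

step 1: dist = v0:inf,v1:10,v2:inf,v3:inf,v4:inf,v5:0
step 2: dist = v0:inf,v1:10,v2:inf,v3:25,v4:inf,v5:0
step 3: dist = v0:37,v1:10,v2:inf,v3:25,v4:inf,v5:0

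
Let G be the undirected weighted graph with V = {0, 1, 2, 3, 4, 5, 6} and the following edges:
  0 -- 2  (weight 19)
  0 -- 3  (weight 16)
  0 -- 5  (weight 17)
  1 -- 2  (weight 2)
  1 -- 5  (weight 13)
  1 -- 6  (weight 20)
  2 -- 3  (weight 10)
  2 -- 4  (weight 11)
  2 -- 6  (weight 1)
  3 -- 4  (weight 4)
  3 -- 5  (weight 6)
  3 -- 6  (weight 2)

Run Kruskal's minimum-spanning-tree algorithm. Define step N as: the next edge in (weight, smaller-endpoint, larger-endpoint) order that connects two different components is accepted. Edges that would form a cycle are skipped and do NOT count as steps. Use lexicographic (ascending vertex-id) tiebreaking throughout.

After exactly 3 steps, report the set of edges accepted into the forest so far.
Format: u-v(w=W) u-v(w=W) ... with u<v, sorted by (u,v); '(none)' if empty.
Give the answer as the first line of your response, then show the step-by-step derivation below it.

1-2(w=2) 2-6(w=1) 3-6(w=2)

step 1: add edge 2-6 (w=1); MST = {2-6(w=1)}
step 2: add edge 1-2 (w=2); MST = {1-2(w=2) 2-6(w=1)}
step 3: add edge 3-6 (w=2); MST = {1-2(w=2) 2-6(w=1) 3-6(w=2)}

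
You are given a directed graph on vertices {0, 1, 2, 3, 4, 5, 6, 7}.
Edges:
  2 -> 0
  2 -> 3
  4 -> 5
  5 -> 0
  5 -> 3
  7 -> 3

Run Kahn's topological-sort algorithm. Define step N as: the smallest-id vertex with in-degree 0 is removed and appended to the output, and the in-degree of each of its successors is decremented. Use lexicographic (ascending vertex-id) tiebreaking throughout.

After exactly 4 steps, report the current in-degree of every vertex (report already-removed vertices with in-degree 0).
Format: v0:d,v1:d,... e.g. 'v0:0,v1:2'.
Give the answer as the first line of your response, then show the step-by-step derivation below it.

v0:0,v1:0,v2:0,v3:1,v4:0,v5:0,v6:0,v7:0

step 1: output 1; order=[1]; indeg=(2,0,0,3,0,1,0,0)
step 2: output 2; order=[1,2]; indeg=(1,0,0,2,0,1,0,0)
step 3: output 4; order=[1,2,4]; indeg=(1,0,0,2,0,0,0,0)
step 4: output 5; order=[1,2,4,5]; indeg=(0,0,0,1,0,0,0,0)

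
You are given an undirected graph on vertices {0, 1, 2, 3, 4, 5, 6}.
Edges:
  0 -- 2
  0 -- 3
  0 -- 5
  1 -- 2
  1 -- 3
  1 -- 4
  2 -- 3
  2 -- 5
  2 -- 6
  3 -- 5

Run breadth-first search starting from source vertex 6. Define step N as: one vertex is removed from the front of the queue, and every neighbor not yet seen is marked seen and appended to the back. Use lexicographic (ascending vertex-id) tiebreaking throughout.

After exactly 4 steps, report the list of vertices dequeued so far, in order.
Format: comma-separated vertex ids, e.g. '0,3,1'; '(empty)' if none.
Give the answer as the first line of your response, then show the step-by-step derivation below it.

6,2,0,1

step 1: dequeue 6; queue=[2]; order=6
step 2: dequeue 2; queue=[0,1,3,5]; order=6,2
step 3: dequeue 0; queue=[1,3,5]; order=6,2,0
step 4: dequeue 1; queue=[3,5,4]; order=6,2,0,1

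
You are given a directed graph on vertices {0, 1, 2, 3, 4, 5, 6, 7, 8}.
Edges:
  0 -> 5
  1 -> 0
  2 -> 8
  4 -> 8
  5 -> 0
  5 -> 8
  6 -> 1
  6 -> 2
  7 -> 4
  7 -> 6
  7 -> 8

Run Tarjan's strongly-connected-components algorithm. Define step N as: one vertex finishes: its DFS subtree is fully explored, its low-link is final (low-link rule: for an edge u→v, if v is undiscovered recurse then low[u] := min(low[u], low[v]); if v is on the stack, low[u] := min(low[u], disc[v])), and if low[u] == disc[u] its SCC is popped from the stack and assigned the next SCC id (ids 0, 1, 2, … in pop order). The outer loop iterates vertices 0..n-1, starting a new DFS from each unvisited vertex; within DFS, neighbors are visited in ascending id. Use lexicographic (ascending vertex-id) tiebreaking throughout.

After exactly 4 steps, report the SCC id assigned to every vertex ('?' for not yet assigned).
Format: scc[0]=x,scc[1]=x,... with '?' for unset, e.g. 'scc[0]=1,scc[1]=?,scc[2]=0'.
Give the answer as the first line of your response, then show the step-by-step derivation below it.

scc[0]=1,scc[1]=2,scc[2]=?,scc[3]=?,scc[4]=?,scc[5]=1,scc[6]=?,scc[7]=?,scc[8]=0

step 1: low=(low[0]=0,low[1]=?,low[2]=?,low[3]=?,low[4]=?,low[5]=0,low[6]=?,low[7]=?,low[8]=2); scc=(scc[0]=?,scc[1]=?,scc[2]=?,scc[3]=?,scc[4]=?,scc[5]=?,scc[6]=?,scc[7]=?,scc[8]=0)
step 2: low=(low[0]=0,low[1]=?,low[2]=?,low[3]=?,low[4]=?,low[5]=0,low[6]=?,low[7]=?,low[8]=2); scc=(scc[0]=?,scc[1]=?,scc[2]=?,scc[3]=?,scc[4]=?,scc[5]=?,scc[6]=?,scc[7]=?,scc[8]=0)
step 3: low=(low[0]=0,low[1]=?,low[2]=?,low[3]=?,low[4]=?,low[5]=0,low[6]=?,low[7]=?,low[8]=2); scc=(scc[0]=1,scc[1]=?,scc[2]=?,scc[3]=?,scc[4]=?,scc[5]=1,scc[6]=?,scc[7]=?,scc[8]=0)
step 4: low=(low[0]=0,low[1]=3,low[2]=?,low[3]=?,low[4]=?,low[5]=0,low[6]=?,low[7]=?,low[8]=2); scc=(scc[0]=1,scc[1]=2,scc[2]=?,scc[3]=?,scc[4]=?,scc[5]=1,scc[6]=?,scc[7]=?,scc[8]=0)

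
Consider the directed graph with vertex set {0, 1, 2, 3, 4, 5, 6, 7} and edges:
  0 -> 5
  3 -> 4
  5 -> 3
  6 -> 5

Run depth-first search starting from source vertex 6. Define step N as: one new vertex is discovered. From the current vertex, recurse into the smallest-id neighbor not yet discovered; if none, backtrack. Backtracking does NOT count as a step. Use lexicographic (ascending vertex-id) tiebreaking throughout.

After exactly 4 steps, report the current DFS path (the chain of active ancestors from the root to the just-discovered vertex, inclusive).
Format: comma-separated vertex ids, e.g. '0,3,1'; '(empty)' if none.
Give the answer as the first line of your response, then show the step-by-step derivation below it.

6,5,3,4

step 1: discover 6; path=6; order=6
step 2: discover 5; path=6>5; order=6,5
step 3: discover 3; path=6>5>3; order=6,5,3
step 4: discover 4; path=6>5>3>4; order=6,5,3,4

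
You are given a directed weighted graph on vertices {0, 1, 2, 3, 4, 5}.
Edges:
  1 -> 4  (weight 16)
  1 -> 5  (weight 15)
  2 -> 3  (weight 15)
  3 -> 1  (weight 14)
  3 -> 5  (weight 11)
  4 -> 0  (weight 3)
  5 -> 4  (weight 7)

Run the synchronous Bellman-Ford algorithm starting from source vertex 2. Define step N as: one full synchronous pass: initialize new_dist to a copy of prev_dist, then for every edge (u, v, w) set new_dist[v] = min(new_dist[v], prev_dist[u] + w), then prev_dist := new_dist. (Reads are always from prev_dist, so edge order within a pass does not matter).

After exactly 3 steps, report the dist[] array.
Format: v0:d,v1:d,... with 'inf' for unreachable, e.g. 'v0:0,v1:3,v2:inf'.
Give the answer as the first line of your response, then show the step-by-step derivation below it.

v0:inf,v1:29,v2:0,v3:15,v4:33,v5:26

step 1: dist = v0:inf,v1:inf,v2:0,v3:15,v4:inf,v5:inf
step 2: dist = v0:inf,v1:29,v2:0,v3:15,v4:inf,v5:26
step 3: dist = v0:inf,v1:29,v2:0,v3:15,v4:33,v5:26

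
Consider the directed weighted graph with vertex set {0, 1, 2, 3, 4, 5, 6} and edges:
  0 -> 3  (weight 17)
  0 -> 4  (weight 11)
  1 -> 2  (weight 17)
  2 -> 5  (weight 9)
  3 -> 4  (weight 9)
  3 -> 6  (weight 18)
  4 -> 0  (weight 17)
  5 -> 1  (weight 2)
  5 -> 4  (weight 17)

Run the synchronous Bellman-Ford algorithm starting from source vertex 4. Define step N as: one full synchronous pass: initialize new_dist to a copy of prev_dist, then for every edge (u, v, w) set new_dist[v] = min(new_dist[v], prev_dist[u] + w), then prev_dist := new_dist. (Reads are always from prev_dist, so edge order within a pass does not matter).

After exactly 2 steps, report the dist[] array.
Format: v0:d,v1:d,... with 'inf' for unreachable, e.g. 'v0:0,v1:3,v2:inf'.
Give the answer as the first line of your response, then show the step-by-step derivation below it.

v0:17,v1:inf,v2:inf,v3:34,v4:0,v5:inf,v6:inf

step 1: dist = v0:17,v1:inf,v2:inf,v3:inf,v4:0,v5:inf,v6:inf
step 2: dist = v0:17,v1:inf,v2:inf,v3:34,v4:0,v5:inf,v6:inf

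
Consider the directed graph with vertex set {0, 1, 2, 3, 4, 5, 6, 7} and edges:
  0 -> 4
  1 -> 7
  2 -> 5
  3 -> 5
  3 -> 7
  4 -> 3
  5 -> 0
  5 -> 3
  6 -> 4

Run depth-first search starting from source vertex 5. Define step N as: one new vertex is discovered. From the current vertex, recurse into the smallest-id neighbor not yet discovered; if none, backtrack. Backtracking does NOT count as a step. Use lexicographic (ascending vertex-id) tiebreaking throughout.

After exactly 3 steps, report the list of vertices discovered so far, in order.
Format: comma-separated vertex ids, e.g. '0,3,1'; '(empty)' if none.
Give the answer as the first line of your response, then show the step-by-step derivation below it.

5,0,4

step 1: discover 5; path=5; order=5
step 2: discover 0; path=5>0; order=5,0
step 3: discover 4; path=5>0>4; order=5,0,4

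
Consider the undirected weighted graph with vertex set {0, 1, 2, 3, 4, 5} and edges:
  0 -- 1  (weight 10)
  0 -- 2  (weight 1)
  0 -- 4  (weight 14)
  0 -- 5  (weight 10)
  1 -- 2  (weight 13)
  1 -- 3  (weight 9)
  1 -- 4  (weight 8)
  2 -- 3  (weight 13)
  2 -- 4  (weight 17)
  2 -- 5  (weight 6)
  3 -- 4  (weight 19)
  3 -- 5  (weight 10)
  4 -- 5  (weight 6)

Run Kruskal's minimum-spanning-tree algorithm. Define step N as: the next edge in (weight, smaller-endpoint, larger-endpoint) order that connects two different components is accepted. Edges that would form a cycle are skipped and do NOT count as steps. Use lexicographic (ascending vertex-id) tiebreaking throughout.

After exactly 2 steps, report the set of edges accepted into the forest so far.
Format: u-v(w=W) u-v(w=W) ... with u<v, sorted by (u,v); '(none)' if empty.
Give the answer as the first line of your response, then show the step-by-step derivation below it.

0-2(w=1) 2-5(w=6)

step 1: add edge 0-2 (w=1); MST = {0-2(w=1)}
step 2: add edge 2-5 (w=6); MST = {0-2(w=1) 2-5(w=6)}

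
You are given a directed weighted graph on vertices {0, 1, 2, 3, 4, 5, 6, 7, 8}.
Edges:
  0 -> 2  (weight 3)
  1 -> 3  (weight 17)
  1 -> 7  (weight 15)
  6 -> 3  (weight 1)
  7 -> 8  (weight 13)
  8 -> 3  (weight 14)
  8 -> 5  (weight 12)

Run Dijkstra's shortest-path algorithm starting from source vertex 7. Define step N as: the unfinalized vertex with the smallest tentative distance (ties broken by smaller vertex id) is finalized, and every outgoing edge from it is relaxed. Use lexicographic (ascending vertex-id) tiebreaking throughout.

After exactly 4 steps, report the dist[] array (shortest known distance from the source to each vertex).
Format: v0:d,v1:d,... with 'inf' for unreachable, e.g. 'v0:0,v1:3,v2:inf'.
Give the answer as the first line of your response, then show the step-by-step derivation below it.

v0:inf,v1:inf,v2:inf,v3:27,v4:inf,v5:25,v6:inf,v7:0,v8:13

step 1: dist = v0:inf,v1:inf,v2:inf,v3:inf,v4:inf,v5:inf,v6:inf,v7:0,v8:13
step 2: dist = v0:inf,v1:inf,v2:inf,v3:27,v4:inf,v5:25,v6:inf,v7:0,v8:13
step 3: dist = v0:inf,v1:inf,v2:inf,v3:27,v4:inf,v5:25,v6:inf,v7:0,v8:13
step 4: dist = v0:inf,v1:inf,v2:inf,v3:27,v4:inf,v5:25,v6:inf,v7:0,v8:13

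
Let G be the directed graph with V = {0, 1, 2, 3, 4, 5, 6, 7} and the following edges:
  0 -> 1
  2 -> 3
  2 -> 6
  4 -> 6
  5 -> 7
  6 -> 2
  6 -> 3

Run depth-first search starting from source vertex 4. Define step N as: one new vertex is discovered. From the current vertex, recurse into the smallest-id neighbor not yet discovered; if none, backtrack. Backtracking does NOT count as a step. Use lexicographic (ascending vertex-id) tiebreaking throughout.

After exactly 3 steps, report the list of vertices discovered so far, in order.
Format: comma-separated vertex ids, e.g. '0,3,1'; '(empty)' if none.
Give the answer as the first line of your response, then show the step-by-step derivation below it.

4,6,2

step 1: discover 4; path=4; order=4
step 2: discover 6; path=4>6; order=4,6
step 3: discover 2; path=4>6>2; order=4,6,2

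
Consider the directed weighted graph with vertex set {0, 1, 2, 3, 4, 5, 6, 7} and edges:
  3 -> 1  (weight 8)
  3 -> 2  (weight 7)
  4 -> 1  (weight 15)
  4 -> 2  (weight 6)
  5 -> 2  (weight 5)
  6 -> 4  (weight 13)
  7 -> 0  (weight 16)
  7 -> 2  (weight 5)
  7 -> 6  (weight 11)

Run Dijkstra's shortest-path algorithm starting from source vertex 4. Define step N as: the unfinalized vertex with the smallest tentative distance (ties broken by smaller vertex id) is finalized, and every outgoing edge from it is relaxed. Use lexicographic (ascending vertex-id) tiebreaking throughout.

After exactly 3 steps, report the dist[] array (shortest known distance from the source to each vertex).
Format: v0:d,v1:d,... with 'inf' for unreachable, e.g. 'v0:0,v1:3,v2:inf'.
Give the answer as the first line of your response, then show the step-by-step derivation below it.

v0:inf,v1:15,v2:6,v3:inf,v4:0,v5:inf,v6:inf,v7:inf

step 1: dist = v0:inf,v1:15,v2:6,v3:inf,v4:0,v5:inf,v6:inf,v7:inf
step 2: dist = v0:inf,v1:15,v2:6,v3:inf,v4:0,v5:inf,v6:inf,v7:inf
step 3: dist = v0:inf,v1:15,v2:6,v3:inf,v4:0,v5:inf,v6:inf,v7:inf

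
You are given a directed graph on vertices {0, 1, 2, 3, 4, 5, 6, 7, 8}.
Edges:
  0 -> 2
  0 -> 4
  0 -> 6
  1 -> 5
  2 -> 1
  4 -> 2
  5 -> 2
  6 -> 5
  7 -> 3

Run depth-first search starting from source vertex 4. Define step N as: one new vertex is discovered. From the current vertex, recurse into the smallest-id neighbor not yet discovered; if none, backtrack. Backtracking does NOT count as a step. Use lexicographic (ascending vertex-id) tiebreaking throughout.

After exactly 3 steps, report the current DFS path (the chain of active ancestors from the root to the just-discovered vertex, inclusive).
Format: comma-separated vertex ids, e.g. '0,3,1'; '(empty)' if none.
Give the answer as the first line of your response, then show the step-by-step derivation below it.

4,2,1

step 1: discover 4; path=4; order=4
step 2: discover 2; path=4>2; order=4,2
step 3: discover 1; path=4>2>1; order=4,2,1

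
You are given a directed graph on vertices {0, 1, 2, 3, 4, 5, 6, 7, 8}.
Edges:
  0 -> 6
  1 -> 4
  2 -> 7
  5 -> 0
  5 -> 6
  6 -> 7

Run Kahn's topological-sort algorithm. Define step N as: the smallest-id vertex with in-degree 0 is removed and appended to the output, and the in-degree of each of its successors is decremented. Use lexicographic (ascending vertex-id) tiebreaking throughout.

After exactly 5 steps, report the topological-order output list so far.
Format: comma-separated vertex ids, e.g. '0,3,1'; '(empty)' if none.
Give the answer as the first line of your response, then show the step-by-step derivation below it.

1,2,3,4,5

step 1: output 1; order=[1]; indeg=(1,0,0,0,0,0,2,2,0)
step 2: output 2; order=[1,2]; indeg=(1,0,0,0,0,0,2,1,0)
step 3: output 3; order=[1,2,3]; indeg=(1,0,0,0,0,0,2,1,0)
step 4: output 4; order=[1,2,3,4]; indeg=(1,0,0,0,0,0,2,1,0)
step 5: output 5; order=[1,2,3,4,5]; indeg=(0,0,0,0,0,0,1,1,0)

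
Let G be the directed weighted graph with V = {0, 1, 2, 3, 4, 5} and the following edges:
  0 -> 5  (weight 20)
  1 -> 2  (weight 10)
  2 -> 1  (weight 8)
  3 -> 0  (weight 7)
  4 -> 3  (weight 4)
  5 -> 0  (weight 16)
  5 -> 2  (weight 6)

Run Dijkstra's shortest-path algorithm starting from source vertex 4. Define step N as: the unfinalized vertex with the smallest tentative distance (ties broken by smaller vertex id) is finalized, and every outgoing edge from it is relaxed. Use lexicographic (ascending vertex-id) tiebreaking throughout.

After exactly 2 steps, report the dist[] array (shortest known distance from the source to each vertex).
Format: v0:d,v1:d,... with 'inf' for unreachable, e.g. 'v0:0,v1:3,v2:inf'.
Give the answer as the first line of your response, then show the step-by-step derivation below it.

v0:11,v1:inf,v2:inf,v3:4,v4:0,v5:inf

step 1: dist = v0:inf,v1:inf,v2:inf,v3:4,v4:0,v5:inf
step 2: dist = v0:11,v1:inf,v2:inf,v3:4,v4:0,v5:inf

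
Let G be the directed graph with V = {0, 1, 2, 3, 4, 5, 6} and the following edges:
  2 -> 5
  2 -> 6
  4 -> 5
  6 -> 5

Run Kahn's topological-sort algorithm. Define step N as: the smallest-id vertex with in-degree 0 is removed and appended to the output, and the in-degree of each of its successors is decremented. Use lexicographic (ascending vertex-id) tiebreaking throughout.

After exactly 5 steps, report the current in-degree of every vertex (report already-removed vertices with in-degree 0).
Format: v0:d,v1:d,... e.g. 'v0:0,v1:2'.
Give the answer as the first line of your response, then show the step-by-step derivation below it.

v0:0,v1:0,v2:0,v3:0,v4:0,v5:1,v6:0

step 1: output 0; order=[0]; indeg=(0,0,0,0,0,3,1)
step 2: output 1; order=[0,1]; indeg=(0,0,0,0,0,3,1)
step 3: output 2; order=[0,1,2]; indeg=(0,0,0,0,0,2,0)
step 4: output 3; order=[0,1,2,3]; indeg=(0,0,0,0,0,2,0)
step 5: output 4; order=[0,1,2,3,4]; indeg=(0,0,0,0,0,1,0)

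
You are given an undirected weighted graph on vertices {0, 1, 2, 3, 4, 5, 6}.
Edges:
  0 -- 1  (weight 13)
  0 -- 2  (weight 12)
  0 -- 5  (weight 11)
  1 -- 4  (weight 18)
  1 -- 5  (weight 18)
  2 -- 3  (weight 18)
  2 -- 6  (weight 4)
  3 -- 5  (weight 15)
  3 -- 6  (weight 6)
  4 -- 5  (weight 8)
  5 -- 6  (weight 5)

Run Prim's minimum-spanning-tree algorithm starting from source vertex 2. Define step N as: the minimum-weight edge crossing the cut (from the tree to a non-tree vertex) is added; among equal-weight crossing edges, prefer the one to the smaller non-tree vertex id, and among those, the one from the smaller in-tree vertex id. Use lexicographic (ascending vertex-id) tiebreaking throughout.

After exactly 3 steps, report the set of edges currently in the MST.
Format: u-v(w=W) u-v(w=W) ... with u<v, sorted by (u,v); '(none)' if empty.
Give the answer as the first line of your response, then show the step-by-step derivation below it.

2-6(w=4) 3-6(w=6) 5-6(w=5)

step 1: add edge 2-6 (w=4); MST = {2-6(w=4)}
step 2: add edge 5-6 (w=5); MST = {2-6(w=4) 5-6(w=5)}
step 3: add edge 3-6 (w=6); MST = {2-6(w=4) 3-6(w=6) 5-6(w=5)}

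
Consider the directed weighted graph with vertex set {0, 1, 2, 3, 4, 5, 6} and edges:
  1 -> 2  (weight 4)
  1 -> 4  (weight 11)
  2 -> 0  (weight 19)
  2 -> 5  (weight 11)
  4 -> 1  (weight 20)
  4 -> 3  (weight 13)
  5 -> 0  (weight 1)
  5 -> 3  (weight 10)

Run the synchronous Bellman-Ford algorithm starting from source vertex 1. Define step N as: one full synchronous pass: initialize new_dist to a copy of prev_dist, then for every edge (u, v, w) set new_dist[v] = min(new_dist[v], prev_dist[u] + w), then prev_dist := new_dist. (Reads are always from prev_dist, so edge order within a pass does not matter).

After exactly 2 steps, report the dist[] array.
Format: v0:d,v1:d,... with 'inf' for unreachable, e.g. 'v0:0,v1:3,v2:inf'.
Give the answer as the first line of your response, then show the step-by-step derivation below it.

v0:23,v1:0,v2:4,v3:24,v4:11,v5:15,v6:inf

step 1: dist = v0:inf,v1:0,v2:4,v3:inf,v4:11,v5:inf,v6:inf
step 2: dist = v0:23,v1:0,v2:4,v3:24,v4:11,v5:15,v6:inf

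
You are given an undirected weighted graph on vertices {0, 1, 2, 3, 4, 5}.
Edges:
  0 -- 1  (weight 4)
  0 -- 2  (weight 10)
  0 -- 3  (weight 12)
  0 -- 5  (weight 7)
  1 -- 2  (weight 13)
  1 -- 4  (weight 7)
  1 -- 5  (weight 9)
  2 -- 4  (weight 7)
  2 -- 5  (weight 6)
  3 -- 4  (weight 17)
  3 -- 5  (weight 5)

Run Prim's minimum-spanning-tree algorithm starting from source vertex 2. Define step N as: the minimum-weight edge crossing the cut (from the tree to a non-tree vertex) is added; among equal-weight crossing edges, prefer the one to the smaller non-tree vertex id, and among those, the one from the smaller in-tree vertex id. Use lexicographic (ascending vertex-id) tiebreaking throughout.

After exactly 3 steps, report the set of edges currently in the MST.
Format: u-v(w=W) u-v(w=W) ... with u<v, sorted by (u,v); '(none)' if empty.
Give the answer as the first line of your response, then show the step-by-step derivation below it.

0-5(w=7) 2-5(w=6) 3-5(w=5)

step 1: add edge 2-5 (w=6); MST = {2-5(w=6)}
step 2: add edge 3-5 (w=5); MST = {2-5(w=6) 3-5(w=5)}
step 3: add edge 0-5 (w=7); MST = {0-5(w=7) 2-5(w=6) 3-5(w=5)}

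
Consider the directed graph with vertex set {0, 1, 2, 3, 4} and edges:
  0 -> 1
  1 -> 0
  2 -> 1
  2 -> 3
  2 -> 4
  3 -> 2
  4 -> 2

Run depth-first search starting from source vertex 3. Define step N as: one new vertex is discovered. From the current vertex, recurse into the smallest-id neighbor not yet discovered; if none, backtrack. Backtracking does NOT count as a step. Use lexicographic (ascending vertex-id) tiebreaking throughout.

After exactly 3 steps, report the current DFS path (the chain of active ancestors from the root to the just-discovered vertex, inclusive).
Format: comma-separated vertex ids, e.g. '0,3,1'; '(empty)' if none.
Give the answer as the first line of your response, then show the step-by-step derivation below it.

3,2,1

step 1: discover 3; path=3; order=3
step 2: discover 2; path=3>2; order=3,2
step 3: discover 1; path=3>2>1; order=3,2,1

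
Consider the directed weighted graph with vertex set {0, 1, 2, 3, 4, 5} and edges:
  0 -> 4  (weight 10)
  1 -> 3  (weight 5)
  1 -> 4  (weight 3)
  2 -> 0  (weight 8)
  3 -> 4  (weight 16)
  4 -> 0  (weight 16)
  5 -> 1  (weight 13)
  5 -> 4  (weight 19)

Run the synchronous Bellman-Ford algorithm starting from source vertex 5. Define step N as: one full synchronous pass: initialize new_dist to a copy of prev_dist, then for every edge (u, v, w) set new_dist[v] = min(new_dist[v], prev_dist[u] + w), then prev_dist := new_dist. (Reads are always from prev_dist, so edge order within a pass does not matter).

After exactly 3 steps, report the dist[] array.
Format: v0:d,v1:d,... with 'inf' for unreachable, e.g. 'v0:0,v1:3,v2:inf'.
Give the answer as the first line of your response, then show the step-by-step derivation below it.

v0:32,v1:13,v2:inf,v3:18,v4:16,v5:0

step 1: dist = v0:inf,v1:13,v2:inf,v3:inf,v4:19,v5:0
step 2: dist = v0:35,v1:13,v2:inf,v3:18,v4:16,v5:0
step 3: dist = v0:32,v1:13,v2:inf,v3:18,v4:16,v5:0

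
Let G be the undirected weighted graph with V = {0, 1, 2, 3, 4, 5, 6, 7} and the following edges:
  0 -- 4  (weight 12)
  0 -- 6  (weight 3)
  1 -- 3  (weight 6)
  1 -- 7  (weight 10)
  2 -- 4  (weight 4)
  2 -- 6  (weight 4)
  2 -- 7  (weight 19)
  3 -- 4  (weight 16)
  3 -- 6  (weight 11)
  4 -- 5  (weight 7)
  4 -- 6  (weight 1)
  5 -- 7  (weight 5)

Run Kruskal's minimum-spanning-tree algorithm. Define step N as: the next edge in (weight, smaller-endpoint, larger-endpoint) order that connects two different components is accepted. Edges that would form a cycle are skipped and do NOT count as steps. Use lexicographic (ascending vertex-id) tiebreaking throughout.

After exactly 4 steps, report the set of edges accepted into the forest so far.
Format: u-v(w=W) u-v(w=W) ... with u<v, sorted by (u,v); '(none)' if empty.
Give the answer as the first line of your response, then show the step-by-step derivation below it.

0-6(w=3) 2-4(w=4) 4-6(w=1) 5-7(w=5)

step 1: add edge 4-6 (w=1); MST = {4-6(w=1)}
step 2: add edge 0-6 (w=3); MST = {0-6(w=3) 4-6(w=1)}
step 3: add edge 2-4 (w=4); MST = {0-6(w=3) 2-4(w=4) 4-6(w=1)}
step 4: add edge 5-7 (w=5); MST = {0-6(w=3) 2-4(w=4) 4-6(w=1) 5-7(w=5)}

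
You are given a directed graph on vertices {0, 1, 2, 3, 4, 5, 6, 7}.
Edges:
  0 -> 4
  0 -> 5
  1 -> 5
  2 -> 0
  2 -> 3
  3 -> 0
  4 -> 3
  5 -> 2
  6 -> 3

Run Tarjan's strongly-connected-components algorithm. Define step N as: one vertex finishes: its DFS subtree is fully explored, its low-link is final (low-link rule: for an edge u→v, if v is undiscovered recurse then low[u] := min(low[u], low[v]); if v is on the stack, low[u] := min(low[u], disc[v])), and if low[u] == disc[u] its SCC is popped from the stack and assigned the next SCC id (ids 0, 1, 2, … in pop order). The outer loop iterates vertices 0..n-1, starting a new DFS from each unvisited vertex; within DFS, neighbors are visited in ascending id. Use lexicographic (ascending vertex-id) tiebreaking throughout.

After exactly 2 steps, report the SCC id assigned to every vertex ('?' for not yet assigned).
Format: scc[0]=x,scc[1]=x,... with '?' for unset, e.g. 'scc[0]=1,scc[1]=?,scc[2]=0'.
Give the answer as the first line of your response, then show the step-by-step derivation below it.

scc[0]=?,scc[1]=?,scc[2]=?,scc[3]=?,scc[4]=?,scc[5]=?,scc[6]=?,scc[7]=?

step 1: low=(low[0]=0,low[1]=?,low[2]=?,low[3]=0,low[4]=1,low[5]=?,low[6]=?,low[7]=?); scc=(scc[0]=?,scc[1]=?,scc[2]=?,scc[3]=?,scc[4]=?,scc[5]=?,scc[6]=?,scc[7]=?)
step 2: low=(low[0]=0,low[1]=?,low[2]=?,low[3]=0,low[4]=0,low[5]=?,low[6]=?,low[7]=?); scc=(scc[0]=?,scc[1]=?,scc[2]=?,scc[3]=?,scc[4]=?,scc[5]=?,scc[6]=?,scc[7]=?)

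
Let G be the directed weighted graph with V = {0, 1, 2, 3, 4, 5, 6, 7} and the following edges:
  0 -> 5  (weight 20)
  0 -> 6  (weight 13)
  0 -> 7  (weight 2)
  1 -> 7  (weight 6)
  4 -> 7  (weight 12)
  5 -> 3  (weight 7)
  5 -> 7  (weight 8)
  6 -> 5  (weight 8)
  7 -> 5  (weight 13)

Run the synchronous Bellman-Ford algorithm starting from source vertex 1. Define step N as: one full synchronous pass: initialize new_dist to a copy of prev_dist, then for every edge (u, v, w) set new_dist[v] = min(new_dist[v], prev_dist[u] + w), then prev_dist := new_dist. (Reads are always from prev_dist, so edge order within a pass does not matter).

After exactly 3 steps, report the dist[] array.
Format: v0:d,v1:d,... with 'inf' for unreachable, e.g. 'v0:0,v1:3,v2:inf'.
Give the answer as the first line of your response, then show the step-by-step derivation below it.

v0:inf,v1:0,v2:inf,v3:26,v4:inf,v5:19,v6:inf,v7:6

step 1: dist = v0:inf,v1:0,v2:inf,v3:inf,v4:inf,v5:inf,v6:inf,v7:6
step 2: dist = v0:inf,v1:0,v2:inf,v3:inf,v4:inf,v5:19,v6:inf,v7:6
step 3: dist = v0:inf,v1:0,v2:inf,v3:26,v4:inf,v5:19,v6:inf,v7:6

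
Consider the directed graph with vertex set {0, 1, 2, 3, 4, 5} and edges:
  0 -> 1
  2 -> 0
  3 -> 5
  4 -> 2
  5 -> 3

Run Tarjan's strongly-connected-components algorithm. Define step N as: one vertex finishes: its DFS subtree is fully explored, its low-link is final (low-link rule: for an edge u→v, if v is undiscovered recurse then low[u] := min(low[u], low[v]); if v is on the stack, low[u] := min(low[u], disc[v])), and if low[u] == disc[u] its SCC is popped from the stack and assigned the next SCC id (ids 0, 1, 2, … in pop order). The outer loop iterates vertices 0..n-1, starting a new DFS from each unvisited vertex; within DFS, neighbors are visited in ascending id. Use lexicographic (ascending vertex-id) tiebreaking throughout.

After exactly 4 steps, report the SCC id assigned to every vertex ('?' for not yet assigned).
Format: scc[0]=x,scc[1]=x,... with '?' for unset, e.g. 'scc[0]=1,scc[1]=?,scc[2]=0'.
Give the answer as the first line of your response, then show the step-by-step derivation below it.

scc[0]=1,scc[1]=0,scc[2]=2,scc[3]=?,scc[4]=?,scc[5]=?

step 1: low=(low[0]=0,low[1]=1,low[2]=?,low[3]=?,low[4]=?,low[5]=?); scc=(scc[0]=?,scc[1]=0,scc[2]=?,scc[3]=?,scc[4]=?,scc[5]=?)
step 2: low=(low[0]=0,low[1]=1,low[2]=?,low[3]=?,low[4]=?,low[5]=?); scc=(scc[0]=1,scc[1]=0,scc[2]=?,scc[3]=?,scc[4]=?,scc[5]=?)
step 3: low=(low[0]=0,low[1]=1,low[2]=2,low[3]=?,low[4]=?,low[5]=?); scc=(scc[0]=1,scc[1]=0,scc[2]=2,scc[3]=?,scc[4]=?,scc[5]=?)
step 4: low=(low[0]=0,low[1]=1,low[2]=2,low[3]=3,low[4]=?,low[5]=3); scc=(scc[0]=1,scc[1]=0,scc[2]=2,scc[3]=?,scc[4]=?,scc[5]=?)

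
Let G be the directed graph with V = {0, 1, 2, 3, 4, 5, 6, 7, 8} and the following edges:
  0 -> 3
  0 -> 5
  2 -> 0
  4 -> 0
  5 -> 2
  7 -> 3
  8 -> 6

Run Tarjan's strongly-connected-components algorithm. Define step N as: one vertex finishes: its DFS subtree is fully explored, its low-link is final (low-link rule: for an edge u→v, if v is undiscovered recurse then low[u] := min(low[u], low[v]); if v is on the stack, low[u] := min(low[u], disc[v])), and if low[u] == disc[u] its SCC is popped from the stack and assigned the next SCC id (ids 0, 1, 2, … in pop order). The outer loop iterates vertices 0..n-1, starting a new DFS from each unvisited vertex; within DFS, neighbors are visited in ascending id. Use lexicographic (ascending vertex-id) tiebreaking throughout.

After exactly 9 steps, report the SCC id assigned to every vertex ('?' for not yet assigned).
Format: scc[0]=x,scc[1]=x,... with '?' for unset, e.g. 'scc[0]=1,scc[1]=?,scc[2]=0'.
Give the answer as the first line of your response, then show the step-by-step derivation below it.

scc[0]=1,scc[1]=2,scc[2]=1,scc[3]=0,scc[4]=3,scc[5]=1,scc[6]=4,scc[7]=5,scc[8]=6

step 1: low=(low[0]=0,low[1]=?,low[2]=?,low[3]=1,low[4]=?,low[5]=?,low[6]=?,low[7]=?,low[8]=?); scc=(scc[0]=?,scc[1]=?,scc[2]=?,scc[3]=0,scc[4]=?,scc[5]=?,scc[6]=?,scc[7]=?,scc[8]=?)
step 2: low=(low[0]=0,low[1]=?,low[2]=0,low[3]=1,low[4]=?,low[5]=2,low[6]=?,low[7]=?,low[8]=?); scc=(scc[0]=?,scc[1]=?,scc[2]=?,scc[3]=0,scc[4]=?,scc[5]=?,scc[6]=?,scc[7]=?,scc[8]=?)
step 3: low=(low[0]=0,low[1]=?,low[2]=0,low[3]=1,low[4]=?,low[5]=0,low[6]=?,low[7]=?,low[8]=?); scc=(scc[0]=?,scc[1]=?,scc[2]=?,scc[3]=0,scc[4]=?,scc[5]=?,scc[6]=?,scc[7]=?,scc[8]=?)
step 4: low=(low[0]=0,low[1]=?,low[2]=0,low[3]=1,low[4]=?,low[5]=0,low[6]=?,low[7]=?,low[8]=?); scc=(scc[0]=1,scc[1]=?,scc[2]=1,scc[3]=0,scc[4]=?,scc[5]=1,scc[6]=?,scc[7]=?,scc[8]=?)
step 5: low=(low[0]=0,low[1]=4,low[2]=0,low[3]=1,low[4]=?,low[5]=0,low[6]=?,low[7]=?,low[8]=?); scc=(scc[0]=1,scc[1]=2,scc[2]=1,scc[3]=0,scc[4]=?,scc[5]=1,scc[6]=?,scc[7]=?,scc[8]=?)
step 6: low=(low[0]=0,low[1]=4,low[2]=0,low[3]=1,low[4]=5,low[5]=0,low[6]=?,low[7]=?,low[8]=?); scc=(scc[0]=1,scc[1]=2,scc[2]=1,scc[3]=0,scc[4]=3,scc[5]=1,scc[6]=?,scc[7]=?,scc[8]=?)
step 7: low=(low[0]=0,low[1]=4,low[2]=0,low[3]=1,low[4]=5,low[5]=0,low[6]=6,low[7]=?,low[8]=?); scc=(scc[0]=1,scc[1]=2,scc[2]=1,scc[3]=0,scc[4]=3,scc[5]=1,scc[6]=4,scc[7]=?,scc[8]=?)
step 8: low=(low[0]=0,low[1]=4,low[2]=0,low[3]=1,low[4]=5,low[5]=0,low[6]=6,low[7]=7,low[8]=?); scc=(scc[0]=1,scc[1]=2,scc[2]=1,scc[3]=0,scc[4]=3,scc[5]=1,scc[6]=4,scc[7]=5,scc[8]=?)
step 9: low=(low[0]=0,low[1]=4,low[2]=0,low[3]=1,low[4]=5,low[5]=0,low[6]=6,low[7]=7,low[8]=8); scc=(scc[0]=1,scc[1]=2,scc[2]=1,scc[3]=0,scc[4]=3,scc[5]=1,scc[6]=4,scc[7]=5,scc[8]=6)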